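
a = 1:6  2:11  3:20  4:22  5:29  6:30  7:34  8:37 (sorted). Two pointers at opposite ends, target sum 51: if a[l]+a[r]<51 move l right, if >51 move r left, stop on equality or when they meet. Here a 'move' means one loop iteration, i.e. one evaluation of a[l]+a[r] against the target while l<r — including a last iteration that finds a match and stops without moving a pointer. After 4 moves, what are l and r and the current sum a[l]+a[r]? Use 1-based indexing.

l=1 r=8: 6+37=43 <51, l++
l=2 r=8: 11+37=48 <51, l++
l=3 r=8: 20+37=57 >51, r--
l=3 r=7: 20+34=54 >51, r--

l=3, r=6, sum=50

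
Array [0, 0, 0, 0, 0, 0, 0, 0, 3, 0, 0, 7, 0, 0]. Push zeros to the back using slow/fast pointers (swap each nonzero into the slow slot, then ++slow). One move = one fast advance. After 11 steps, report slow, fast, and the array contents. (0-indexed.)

slow=0 fast=0: a[fast]=0, fast++
slow=0 fast=1: a[fast]=0, fast++
slow=0 fast=2: a[fast]=0, fast++
slow=0 fast=3: a[fast]=0, fast++
slow=0 fast=4: a[fast]=0, fast++
slow=0 fast=5: a[fast]=0, fast++
slow=0 fast=6: a[fast]=0, fast++
slow=0 fast=7: a[fast]=0, fast++
slow=0 fast=8: a[fast]=3≠0 swap→a[0]=3, slow++,fast++
slow=1 fast=9: a[fast]=0, fast++
slow=1 fast=10: a[fast]=0, fast++

slow=1, fast=11, a=[3, 0, 0, 0, 0, 0, 0, 0, 0, 0, 0, 7, 0, 0]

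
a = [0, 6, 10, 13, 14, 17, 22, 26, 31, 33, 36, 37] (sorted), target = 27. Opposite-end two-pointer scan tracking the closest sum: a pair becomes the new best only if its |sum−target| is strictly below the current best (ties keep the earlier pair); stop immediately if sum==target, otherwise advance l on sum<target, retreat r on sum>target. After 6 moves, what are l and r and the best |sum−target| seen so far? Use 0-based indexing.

l=1, r=6, best |Δ|=1

[0,11] 0+37=37 d=10 * → r--
[0,10] 0+36=36 d=9 * → r--
[0,9] 0+33=33 d=6 * → r--
[0,8] 0+31=31 d=4 * → r--
[0,7] 0+26=26 d=1 * → l++
[1,7] 6+26=32 d=5 → r--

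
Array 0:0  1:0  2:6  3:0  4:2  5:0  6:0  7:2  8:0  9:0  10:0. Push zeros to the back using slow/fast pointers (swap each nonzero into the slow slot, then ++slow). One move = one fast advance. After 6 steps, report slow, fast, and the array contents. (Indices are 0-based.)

slow=2, fast=6, a=[6, 2, 0, 0, 0, 0, 0, 2, 0, 0, 0]

(s=0,f=0) a[fast]=0 → fast++
(s=0,f=1) a[fast]=0 → fast++
(s=0,f=2) a[fast]=6≠0 swap→a[0]=6 → slow++,fast++
(s=1,f=3) a[fast]=0 → fast++
(s=1,f=4) a[fast]=2≠0 swap→a[1]=2 → slow++,fast++
(s=2,f=5) a[fast]=0 → fast++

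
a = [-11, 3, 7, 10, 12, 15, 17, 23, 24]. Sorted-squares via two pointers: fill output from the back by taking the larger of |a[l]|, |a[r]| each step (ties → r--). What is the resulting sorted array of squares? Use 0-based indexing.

[9, 49, 100, 121, 144, 225, 289, 529, 576]

l=0 r=8: |-11|<=|24| out[8]=576, r--
l=0 r=7: |-11|<=|23| out[7]=529, r--
l=0 r=6: |-11|<=|17| out[6]=289, r--
l=0 r=5: |-11|<=|15| out[5]=225, r--
l=0 r=4: |-11|<=|12| out[4]=144, r--
l=0 r=3: |-11|>|10| out[3]=121, l++
l=1 r=3: |3|<=|10| out[2]=100, r--
l=1 r=2: |3|<=|7| out[1]=49, r--
l=1 r=1: |3|<=|3| out[0]=9, r--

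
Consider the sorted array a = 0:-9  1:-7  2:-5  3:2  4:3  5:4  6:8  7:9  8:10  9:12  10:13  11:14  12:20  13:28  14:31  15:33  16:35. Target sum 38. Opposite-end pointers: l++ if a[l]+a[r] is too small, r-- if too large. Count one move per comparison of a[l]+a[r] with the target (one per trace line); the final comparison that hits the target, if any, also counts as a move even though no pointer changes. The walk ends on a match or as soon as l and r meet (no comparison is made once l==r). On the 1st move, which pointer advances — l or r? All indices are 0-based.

[0,16] -9+35=26 <38 → l++

l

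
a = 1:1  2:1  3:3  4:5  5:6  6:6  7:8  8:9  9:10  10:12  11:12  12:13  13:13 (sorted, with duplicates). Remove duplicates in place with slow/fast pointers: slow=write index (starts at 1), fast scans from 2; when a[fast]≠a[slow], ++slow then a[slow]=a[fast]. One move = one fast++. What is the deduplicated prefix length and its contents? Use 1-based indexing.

(s=1,f=2) a[fast]=1=a[slow] dup → fast++
(s=1,f=3) a[fast]=3≠a[slow]=1 write a[2]=3 → slow++,fast++
(s=2,f=4) a[fast]=5≠a[slow]=3 write a[3]=5 → slow++,fast++
(s=3,f=5) a[fast]=6≠a[slow]=5 write a[4]=6 → slow++,fast++
(s=4,f=6) a[fast]=6=a[slow] dup → fast++
(s=4,f=7) a[fast]=8≠a[slow]=6 write a[5]=8 → slow++,fast++
(s=5,f=8) a[fast]=9≠a[slow]=8 write a[6]=9 → slow++,fast++
(s=6,f=9) a[fast]=10≠a[slow]=9 write a[7]=10 → slow++,fast++
(s=7,f=10) a[fast]=12≠a[slow]=10 write a[8]=12 → slow++,fast++
(s=8,f=11) a[fast]=12=a[slow] dup → fast++
(s=8,f=12) a[fast]=13≠a[slow]=12 write a[9]=13 → slow++,fast++
(s=9,f=13) a[fast]=13=a[slow] dup → fast++

length 9; prefix = [1, 3, 5, 6, 8, 9, 10, 12, 13]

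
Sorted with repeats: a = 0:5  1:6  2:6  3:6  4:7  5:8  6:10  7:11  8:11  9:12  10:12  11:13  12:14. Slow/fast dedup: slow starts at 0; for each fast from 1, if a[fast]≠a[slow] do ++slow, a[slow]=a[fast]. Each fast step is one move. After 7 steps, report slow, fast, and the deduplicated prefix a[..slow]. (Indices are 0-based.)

slow=0 fast=1: a[fast]=6≠a[slow]=5 write a[1]=6, slow++,fast++
slow=1 fast=2: a[fast]=6=a[slow] dup, fast++
slow=1 fast=3: a[fast]=6=a[slow] dup, fast++
slow=1 fast=4: a[fast]=7≠a[slow]=6 write a[2]=7, slow++,fast++
slow=2 fast=5: a[fast]=8≠a[slow]=7 write a[3]=8, slow++,fast++
slow=3 fast=6: a[fast]=10≠a[slow]=8 write a[4]=10, slow++,fast++
slow=4 fast=7: a[fast]=11≠a[slow]=10 write a[5]=11, slow++,fast++

slow=5, fast=8, prefix=[5, 6, 7, 8, 10, 11]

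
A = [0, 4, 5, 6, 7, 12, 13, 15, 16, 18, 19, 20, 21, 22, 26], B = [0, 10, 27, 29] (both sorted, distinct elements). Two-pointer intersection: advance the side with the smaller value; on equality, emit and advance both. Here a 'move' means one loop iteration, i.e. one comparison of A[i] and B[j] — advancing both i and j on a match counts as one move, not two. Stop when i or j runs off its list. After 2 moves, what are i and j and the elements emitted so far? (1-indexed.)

i=3, j=2, emitted=[0]

i=1 j=1: 0==0 emit, i++,j++
i=2 j=2: 4<10, i++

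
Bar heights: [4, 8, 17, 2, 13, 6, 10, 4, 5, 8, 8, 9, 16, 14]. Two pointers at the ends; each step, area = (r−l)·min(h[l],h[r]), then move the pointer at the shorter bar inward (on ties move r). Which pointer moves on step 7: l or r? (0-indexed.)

l=0 r=13: min(4,14)*13=52 best=52 *, l++
l=1 r=13: min(8,14)*12=96 best=96 *, l++
l=2 r=13: min(17,14)*11=154 best=154 *, r--
l=2 r=12: min(17,16)*10=160 best=160 *, r--
l=2 r=11: min(17,9)*9=81 best=160, r--
l=2 r=10: min(17,8)*8=64 best=160, r--
l=2 r=9: min(17,8)*7=56 best=160, r--

r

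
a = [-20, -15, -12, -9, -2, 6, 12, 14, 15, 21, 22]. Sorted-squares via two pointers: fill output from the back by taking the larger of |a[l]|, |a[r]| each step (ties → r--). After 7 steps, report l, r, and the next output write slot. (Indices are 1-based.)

l=3, r=6, next write slot=4

[1,11] |-20|<=|22| out[11]=484 → r--
[1,10] |-20|<=|21| out[10]=441 → r--
[1,9] |-20|>|15| out[9]=400 → l++
[2,9] |-15|<=|15| out[8]=225 → r--
[2,8] |-15|>|14| out[7]=225 → l++
[3,8] |-12|<=|14| out[6]=196 → r--
[3,7] |-12|<=|12| out[5]=144 → r--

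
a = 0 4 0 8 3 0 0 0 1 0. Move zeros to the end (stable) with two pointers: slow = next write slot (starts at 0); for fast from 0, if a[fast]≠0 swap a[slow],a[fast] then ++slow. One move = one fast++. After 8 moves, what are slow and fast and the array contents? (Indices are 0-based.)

slow=3, fast=8, a=[4, 8, 3, 0, 0, 0, 0, 0, 1, 0]

slow=0 fast=0: a[fast]=0, fast++
slow=0 fast=1: a[fast]=4≠0 swap→a[0]=4, slow++,fast++
slow=1 fast=2: a[fast]=0, fast++
slow=1 fast=3: a[fast]=8≠0 swap→a[1]=8, slow++,fast++
slow=2 fast=4: a[fast]=3≠0 swap→a[2]=3, slow++,fast++
slow=3 fast=5: a[fast]=0, fast++
slow=3 fast=6: a[fast]=0, fast++
slow=3 fast=7: a[fast]=0, fast++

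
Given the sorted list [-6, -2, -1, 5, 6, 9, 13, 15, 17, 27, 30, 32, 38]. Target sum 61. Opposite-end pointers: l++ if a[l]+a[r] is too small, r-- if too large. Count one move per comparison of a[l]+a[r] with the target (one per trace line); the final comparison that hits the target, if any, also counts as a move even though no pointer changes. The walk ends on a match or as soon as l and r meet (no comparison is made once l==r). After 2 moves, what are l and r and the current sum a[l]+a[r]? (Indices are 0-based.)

[0,12] -6+38=32 <61 → l++
[1,12] -2+38=36 <61 → l++

l=2, r=12, sum=37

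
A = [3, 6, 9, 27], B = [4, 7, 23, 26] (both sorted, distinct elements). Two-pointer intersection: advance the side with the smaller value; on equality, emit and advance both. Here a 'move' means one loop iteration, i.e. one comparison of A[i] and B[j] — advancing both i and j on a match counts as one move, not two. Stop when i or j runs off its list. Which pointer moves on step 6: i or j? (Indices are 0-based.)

i=0 j=0: 3<4, i++
i=1 j=0: 6>4, j++
i=1 j=1: 6<7, i++
i=2 j=1: 9>7, j++
i=2 j=2: 9<23, i++
i=3 j=2: 27>23, j++

j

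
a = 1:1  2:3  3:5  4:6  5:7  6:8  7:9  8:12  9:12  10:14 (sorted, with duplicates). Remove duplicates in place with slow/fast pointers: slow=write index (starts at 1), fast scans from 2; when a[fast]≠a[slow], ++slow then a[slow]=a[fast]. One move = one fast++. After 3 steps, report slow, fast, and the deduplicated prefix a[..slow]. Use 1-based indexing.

slow=4, fast=5, prefix=[1, 3, 5, 6]

(s=1,f=2) a[fast]=3≠a[slow]=1 write a[2]=3 → slow++,fast++
(s=2,f=3) a[fast]=5≠a[slow]=3 write a[3]=5 → slow++,fast++
(s=3,f=4) a[fast]=6≠a[slow]=5 write a[4]=6 → slow++,fast++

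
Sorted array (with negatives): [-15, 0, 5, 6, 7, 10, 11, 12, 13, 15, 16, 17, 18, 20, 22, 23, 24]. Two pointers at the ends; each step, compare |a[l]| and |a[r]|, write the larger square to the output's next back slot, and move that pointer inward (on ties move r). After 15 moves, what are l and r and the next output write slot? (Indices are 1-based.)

l=1 r=17: |-15|<=|24| out[17]=576, r--
l=1 r=16: |-15|<=|23| out[16]=529, r--
l=1 r=15: |-15|<=|22| out[15]=484, r--
l=1 r=14: |-15|<=|20| out[14]=400, r--
l=1 r=13: |-15|<=|18| out[13]=324, r--
l=1 r=12: |-15|<=|17| out[12]=289, r--
l=1 r=11: |-15|<=|16| out[11]=256, r--
l=1 r=10: |-15|<=|15| out[10]=225, r--
l=1 r=9: |-15|>|13| out[9]=225, l++
l=2 r=9: |0|<=|13| out[8]=169, r--
l=2 r=8: |0|<=|12| out[7]=144, r--
l=2 r=7: |0|<=|11| out[6]=121, r--
l=2 r=6: |0|<=|10| out[5]=100, r--
l=2 r=5: |0|<=|7| out[4]=49, r--
l=2 r=4: |0|<=|6| out[3]=36, r--

l=2, r=3, next write slot=2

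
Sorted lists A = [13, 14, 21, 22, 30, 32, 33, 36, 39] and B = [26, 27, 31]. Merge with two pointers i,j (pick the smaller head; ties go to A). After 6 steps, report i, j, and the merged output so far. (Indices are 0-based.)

i=4, j=2, merged so far=[13, 14, 21, 22, 26, 27]

[i=0,j=0] A[i]=13<=B[j]=26 take 13 → i++
[i=1,j=0] A[i]=14<=B[j]=26 take 14 → i++
[i=2,j=0] A[i]=21<=B[j]=26 take 21 → i++
[i=3,j=0] A[i]=22<=B[j]=26 take 22 → i++
[i=4,j=0] A[i]=30>B[j]=26 take 26 → j++
[i=4,j=1] A[i]=30>B[j]=27 take 27 → j++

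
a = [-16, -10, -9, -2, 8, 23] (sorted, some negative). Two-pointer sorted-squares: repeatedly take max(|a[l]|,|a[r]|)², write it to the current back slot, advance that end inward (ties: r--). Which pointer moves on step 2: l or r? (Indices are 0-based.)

l=0 r=5: |-16|<=|23| out[5]=529, r--
l=0 r=4: |-16|>|8| out[4]=256, l++

l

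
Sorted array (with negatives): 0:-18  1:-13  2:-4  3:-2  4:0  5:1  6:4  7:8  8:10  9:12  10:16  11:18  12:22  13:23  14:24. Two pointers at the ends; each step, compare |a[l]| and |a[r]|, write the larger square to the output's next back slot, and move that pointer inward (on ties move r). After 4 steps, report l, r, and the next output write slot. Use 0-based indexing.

l=0, r=10, next write slot=10

[0,14] |-18|<=|24| out[14]=576 → r--
[0,13] |-18|<=|23| out[13]=529 → r--
[0,12] |-18|<=|22| out[12]=484 → r--
[0,11] |-18|<=|18| out[11]=324 → r--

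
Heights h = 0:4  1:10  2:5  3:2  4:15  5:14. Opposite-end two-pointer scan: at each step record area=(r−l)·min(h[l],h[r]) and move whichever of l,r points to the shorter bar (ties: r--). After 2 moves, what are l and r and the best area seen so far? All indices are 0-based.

[0,5] min(4,14)*5=20 best=20 * → l++
[1,5] min(10,14)*4=40 best=40 * → l++

l=2, r=5, best area=40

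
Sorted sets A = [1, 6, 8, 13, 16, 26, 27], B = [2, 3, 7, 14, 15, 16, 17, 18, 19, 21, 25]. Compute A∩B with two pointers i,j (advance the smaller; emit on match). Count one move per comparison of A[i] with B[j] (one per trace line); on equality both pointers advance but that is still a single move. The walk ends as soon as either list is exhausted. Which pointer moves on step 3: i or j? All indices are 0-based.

j

i=0 j=0: 1<2, i++
i=1 j=0: 6>2, j++
i=1 j=1: 6>3, j++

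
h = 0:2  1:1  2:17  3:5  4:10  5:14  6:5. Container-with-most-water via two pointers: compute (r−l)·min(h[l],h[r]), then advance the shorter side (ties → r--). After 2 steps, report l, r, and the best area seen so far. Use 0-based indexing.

[0,6] min(2,5)*6=12 best=12 * → l++
[1,6] min(1,5)*5=5 best=12 → l++

l=2, r=6, best area=12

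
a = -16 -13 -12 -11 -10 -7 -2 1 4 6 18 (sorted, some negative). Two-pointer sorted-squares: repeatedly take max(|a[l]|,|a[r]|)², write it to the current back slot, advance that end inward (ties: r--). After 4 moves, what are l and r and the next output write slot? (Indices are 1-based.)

l=4, r=10, next write slot=7

[1,11] |-16|<=|18| out[11]=324 → r--
[1,10] |-16|>|6| out[10]=256 → l++
[2,10] |-13|>|6| out[9]=169 → l++
[3,10] |-12|>|6| out[8]=144 → l++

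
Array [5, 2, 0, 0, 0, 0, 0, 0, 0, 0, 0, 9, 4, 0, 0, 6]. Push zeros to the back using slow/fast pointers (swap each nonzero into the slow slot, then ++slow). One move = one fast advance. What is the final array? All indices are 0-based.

slow=0 fast=0: a[fast]=5≠0 swap→a[0]=5, slow++,fast++
slow=1 fast=1: a[fast]=2≠0 swap→a[1]=2, slow++,fast++
slow=2 fast=2: a[fast]=0, fast++
slow=2 fast=3: a[fast]=0, fast++
slow=2 fast=4: a[fast]=0, fast++
slow=2 fast=5: a[fast]=0, fast++
slow=2 fast=6: a[fast]=0, fast++
slow=2 fast=7: a[fast]=0, fast++
slow=2 fast=8: a[fast]=0, fast++
slow=2 fast=9: a[fast]=0, fast++
slow=2 fast=10: a[fast]=0, fast++
slow=2 fast=11: a[fast]=9≠0 swap→a[2]=9, slow++,fast++
slow=3 fast=12: a[fast]=4≠0 swap→a[3]=4, slow++,fast++
slow=4 fast=13: a[fast]=0, fast++
slow=4 fast=14: a[fast]=0, fast++
slow=4 fast=15: a[fast]=6≠0 swap→a[4]=6, slow++,fast++

[5, 2, 9, 4, 6, 0, 0, 0, 0, 0, 0, 0, 0, 0, 0, 0]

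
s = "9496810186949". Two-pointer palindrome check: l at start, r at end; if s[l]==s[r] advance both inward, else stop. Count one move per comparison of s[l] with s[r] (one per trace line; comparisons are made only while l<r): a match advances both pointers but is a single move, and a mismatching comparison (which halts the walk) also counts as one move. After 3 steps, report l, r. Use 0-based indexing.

[0,12] '9'=='9' → l++,r--
[1,11] '4'=='4' → l++,r--
[2,10] '9'=='9' → l++,r--

l=3, r=9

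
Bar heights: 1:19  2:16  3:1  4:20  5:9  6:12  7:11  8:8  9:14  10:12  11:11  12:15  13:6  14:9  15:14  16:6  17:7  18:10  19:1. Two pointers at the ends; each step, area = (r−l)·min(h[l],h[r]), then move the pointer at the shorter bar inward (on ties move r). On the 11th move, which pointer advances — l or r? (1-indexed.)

l=1 r=19: min(19,1)*18=18 best=18 *, r--
l=1 r=18: min(19,10)*17=170 best=170 *, r--
l=1 r=17: min(19,7)*16=112 best=170, r--
l=1 r=16: min(19,6)*15=90 best=170, r--
l=1 r=15: min(19,14)*14=196 best=196 *, r--
l=1 r=14: min(19,9)*13=117 best=196, r--
l=1 r=13: min(19,6)*12=72 best=196, r--
l=1 r=12: min(19,15)*11=165 best=196, r--
l=1 r=11: min(19,11)*10=110 best=196, r--
l=1 r=10: min(19,12)*9=108 best=196, r--
l=1 r=9: min(19,14)*8=112 best=196, r--

r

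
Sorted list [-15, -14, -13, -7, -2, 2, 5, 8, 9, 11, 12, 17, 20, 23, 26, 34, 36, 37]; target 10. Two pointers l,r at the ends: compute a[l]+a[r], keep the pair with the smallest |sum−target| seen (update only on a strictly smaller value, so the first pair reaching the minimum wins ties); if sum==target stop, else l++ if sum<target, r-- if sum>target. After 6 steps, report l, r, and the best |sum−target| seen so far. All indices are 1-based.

l=3, r=14, best |Δ|=1

l=1 r=18: -15+37=22 d=12 *, r--
l=1 r=17: -15+36=21 d=11 *, r--
l=1 r=16: -15+34=19 d=9 *, r--
l=1 r=15: -15+26=11 d=1 *, r--
l=1 r=14: -15+23=8 d=2, l++
l=2 r=14: -14+23=9 d=1, l++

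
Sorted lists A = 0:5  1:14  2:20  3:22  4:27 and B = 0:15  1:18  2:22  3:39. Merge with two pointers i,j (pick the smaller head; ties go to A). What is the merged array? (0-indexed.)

[i=0,j=0] A[i]=5<=B[j]=15 take 5 → i++
[i=1,j=0] A[i]=14<=B[j]=15 take 14 → i++
[i=2,j=0] A[i]=20>B[j]=15 take 15 → j++
[i=2,j=1] A[i]=20>B[j]=18 take 18 → j++
[i=2,j=2] A[i]=20<=B[j]=22 take 20 → i++
[i=3,j=2] A[i]=22<=B[j]=22 take 22 → i++
[i=4,j=2] A[i]=27>B[j]=22 take 22 → j++
[i=4,j=3] A[i]=27<=B[j]=39 take 27 → i++
[i=5,j=3] A done, take B[j]=39 → j++

[5, 14, 15, 18, 20, 22, 22, 27, 39]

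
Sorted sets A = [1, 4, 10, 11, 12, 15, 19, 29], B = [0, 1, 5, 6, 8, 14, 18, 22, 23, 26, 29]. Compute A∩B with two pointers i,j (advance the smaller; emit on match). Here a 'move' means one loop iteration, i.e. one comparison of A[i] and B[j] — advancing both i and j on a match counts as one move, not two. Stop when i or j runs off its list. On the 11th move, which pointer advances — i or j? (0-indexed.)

i

[i=0,j=0] 1>0 → j++
[i=0,j=1] 1==1 emit → i++,j++
[i=1,j=2] 4<5 → i++
[i=2,j=2] 10>5 → j++
[i=2,j=3] 10>6 → j++
[i=2,j=4] 10>8 → j++
[i=2,j=5] 10<14 → i++
[i=3,j=5] 11<14 → i++
[i=4,j=5] 12<14 → i++
[i=5,j=5] 15>14 → j++
[i=5,j=6] 15<18 → i++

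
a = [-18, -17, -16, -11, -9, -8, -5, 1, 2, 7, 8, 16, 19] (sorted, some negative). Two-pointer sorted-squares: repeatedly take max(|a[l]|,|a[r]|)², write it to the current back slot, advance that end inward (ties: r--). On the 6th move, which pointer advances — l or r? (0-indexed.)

l

[0,12] |-18|<=|19| out[12]=361 → r--
[0,11] |-18|>|16| out[11]=324 → l++
[1,11] |-17|>|16| out[10]=289 → l++
[2,11] |-16|<=|16| out[9]=256 → r--
[2,10] |-16|>|8| out[8]=256 → l++
[3,10] |-11|>|8| out[7]=121 → l++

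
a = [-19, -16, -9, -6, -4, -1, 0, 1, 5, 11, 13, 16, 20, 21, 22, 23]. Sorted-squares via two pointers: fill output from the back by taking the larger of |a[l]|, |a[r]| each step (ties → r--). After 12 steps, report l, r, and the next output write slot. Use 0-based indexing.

l=4, r=7, next write slot=3

l=0 r=15: |-19|<=|23| out[15]=529, r--
l=0 r=14: |-19|<=|22| out[14]=484, r--
l=0 r=13: |-19|<=|21| out[13]=441, r--
l=0 r=12: |-19|<=|20| out[12]=400, r--
l=0 r=11: |-19|>|16| out[11]=361, l++
l=1 r=11: |-16|<=|16| out[10]=256, r--
l=1 r=10: |-16|>|13| out[9]=256, l++
l=2 r=10: |-9|<=|13| out[8]=169, r--
l=2 r=9: |-9|<=|11| out[7]=121, r--
l=2 r=8: |-9|>|5| out[6]=81, l++
l=3 r=8: |-6|>|5| out[5]=36, l++
l=4 r=8: |-4|<=|5| out[4]=25, r--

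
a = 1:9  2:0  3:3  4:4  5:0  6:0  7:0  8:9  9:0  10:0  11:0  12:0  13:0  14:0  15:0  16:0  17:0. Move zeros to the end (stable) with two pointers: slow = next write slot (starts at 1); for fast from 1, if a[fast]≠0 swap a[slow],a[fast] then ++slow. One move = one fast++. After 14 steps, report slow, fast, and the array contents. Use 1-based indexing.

slow=1 fast=1: a[fast]=9≠0 swap→a[1]=9, slow++,fast++
slow=2 fast=2: a[fast]=0, fast++
slow=2 fast=3: a[fast]=3≠0 swap→a[2]=3, slow++,fast++
slow=3 fast=4: a[fast]=4≠0 swap→a[3]=4, slow++,fast++
slow=4 fast=5: a[fast]=0, fast++
slow=4 fast=6: a[fast]=0, fast++
slow=4 fast=7: a[fast]=0, fast++
slow=4 fast=8: a[fast]=9≠0 swap→a[4]=9, slow++,fast++
slow=5 fast=9: a[fast]=0, fast++
slow=5 fast=10: a[fast]=0, fast++
slow=5 fast=11: a[fast]=0, fast++
slow=5 fast=12: a[fast]=0, fast++
slow=5 fast=13: a[fast]=0, fast++
slow=5 fast=14: a[fast]=0, fast++

slow=5, fast=15, a=[9, 3, 4, 9, 0, 0, 0, 0, 0, 0, 0, 0, 0, 0, 0, 0, 0]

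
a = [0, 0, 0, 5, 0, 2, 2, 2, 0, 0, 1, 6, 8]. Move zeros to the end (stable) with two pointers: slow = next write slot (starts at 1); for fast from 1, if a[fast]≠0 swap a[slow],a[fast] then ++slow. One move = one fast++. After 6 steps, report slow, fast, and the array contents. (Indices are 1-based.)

slow=1 fast=1: a[fast]=0, fast++
slow=1 fast=2: a[fast]=0, fast++
slow=1 fast=3: a[fast]=0, fast++
slow=1 fast=4: a[fast]=5≠0 swap→a[1]=5, slow++,fast++
slow=2 fast=5: a[fast]=0, fast++
slow=2 fast=6: a[fast]=2≠0 swap→a[2]=2, slow++,fast++

slow=3, fast=7, a=[5, 2, 0, 0, 0, 0, 2, 2, 0, 0, 1, 6, 8]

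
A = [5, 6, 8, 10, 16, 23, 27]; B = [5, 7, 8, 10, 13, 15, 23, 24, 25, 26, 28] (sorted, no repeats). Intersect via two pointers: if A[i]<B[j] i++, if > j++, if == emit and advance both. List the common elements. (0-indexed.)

intersection = [5, 8, 10, 23]

i=0 j=0: 5==5 emit, i++,j++
i=1 j=1: 6<7, i++
i=2 j=1: 8>7, j++
i=2 j=2: 8==8 emit, i++,j++
i=3 j=3: 10==10 emit, i++,j++
i=4 j=4: 16>13, j++
i=4 j=5: 16>15, j++
i=4 j=6: 16<23, i++
i=5 j=6: 23==23 emit, i++,j++
i=6 j=7: 27>24, j++
i=6 j=8: 27>25, j++
i=6 j=9: 27>26, j++
i=6 j=10: 27<28, i++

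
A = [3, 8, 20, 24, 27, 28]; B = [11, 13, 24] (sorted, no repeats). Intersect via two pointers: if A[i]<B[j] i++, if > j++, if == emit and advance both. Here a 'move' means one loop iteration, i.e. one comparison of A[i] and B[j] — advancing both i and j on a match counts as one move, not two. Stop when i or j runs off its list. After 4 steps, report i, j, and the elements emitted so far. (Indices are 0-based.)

i=2, j=2, emitted=[]

[i=0,j=0] 3<11 → i++
[i=1,j=0] 8<11 → i++
[i=2,j=0] 20>11 → j++
[i=2,j=1] 20>13 → j++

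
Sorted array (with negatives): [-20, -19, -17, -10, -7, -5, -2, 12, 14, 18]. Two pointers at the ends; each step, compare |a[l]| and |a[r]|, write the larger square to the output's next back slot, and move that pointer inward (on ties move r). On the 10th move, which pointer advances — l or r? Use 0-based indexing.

r

l=0 r=9: |-20|>|18| out[9]=400, l++
l=1 r=9: |-19|>|18| out[8]=361, l++
l=2 r=9: |-17|<=|18| out[7]=324, r--
l=2 r=8: |-17|>|14| out[6]=289, l++
l=3 r=8: |-10|<=|14| out[5]=196, r--
l=3 r=7: |-10|<=|12| out[4]=144, r--
l=3 r=6: |-10|>|-2| out[3]=100, l++
l=4 r=6: |-7|>|-2| out[2]=49, l++
l=5 r=6: |-5|>|-2| out[1]=25, l++
l=6 r=6: |-2|<=|-2| out[0]=4, r--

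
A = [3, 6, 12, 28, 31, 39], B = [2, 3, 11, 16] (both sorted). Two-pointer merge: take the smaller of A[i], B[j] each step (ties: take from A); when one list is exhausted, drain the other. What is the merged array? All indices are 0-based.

i=0 j=0: A[i]=3>B[j]=2 take 2, j++
i=0 j=1: A[i]=3<=B[j]=3 take 3, i++
i=1 j=1: A[i]=6>B[j]=3 take 3, j++
i=1 j=2: A[i]=6<=B[j]=11 take 6, i++
i=2 j=2: A[i]=12>B[j]=11 take 11, j++
i=2 j=3: A[i]=12<=B[j]=16 take 12, i++
i=3 j=3: A[i]=28>B[j]=16 take 16, j++
i=3 j=4: B done, take A[i]=28, i++
i=4 j=4: B done, take A[i]=31, i++
i=5 j=4: B done, take A[i]=39, i++

[2, 3, 3, 6, 11, 12, 16, 28, 31, 39]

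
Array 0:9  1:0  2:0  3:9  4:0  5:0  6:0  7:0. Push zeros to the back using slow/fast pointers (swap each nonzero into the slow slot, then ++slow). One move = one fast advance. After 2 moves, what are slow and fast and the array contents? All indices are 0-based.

slow=0 fast=0: a[fast]=9≠0 swap→a[0]=9, slow++,fast++
slow=1 fast=1: a[fast]=0, fast++

slow=1, fast=2, a=[9, 0, 0, 9, 0, 0, 0, 0]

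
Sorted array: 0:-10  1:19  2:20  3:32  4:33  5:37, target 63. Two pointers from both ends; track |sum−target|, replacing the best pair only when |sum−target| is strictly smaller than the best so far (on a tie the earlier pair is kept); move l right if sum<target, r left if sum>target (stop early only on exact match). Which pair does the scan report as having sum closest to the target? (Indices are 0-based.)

l=0 r=5: -10+37=27 d=36 *, l++
l=1 r=5: 19+37=56 d=7 *, l++
l=2 r=5: 20+37=57 d=6 *, l++
l=3 r=5: 32+37=69 d=6, r--
l=3 r=4: 32+33=65 d=2 *, r--

pair (32, 33) with sum 65 (|Δ|=2)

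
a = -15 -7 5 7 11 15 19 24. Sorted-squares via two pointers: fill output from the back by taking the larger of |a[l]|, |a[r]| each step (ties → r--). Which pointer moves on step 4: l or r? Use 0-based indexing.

l

[0,7] |-15|<=|24| out[7]=576 → r--
[0,6] |-15|<=|19| out[6]=361 → r--
[0,5] |-15|<=|15| out[5]=225 → r--
[0,4] |-15|>|11| out[4]=225 → l++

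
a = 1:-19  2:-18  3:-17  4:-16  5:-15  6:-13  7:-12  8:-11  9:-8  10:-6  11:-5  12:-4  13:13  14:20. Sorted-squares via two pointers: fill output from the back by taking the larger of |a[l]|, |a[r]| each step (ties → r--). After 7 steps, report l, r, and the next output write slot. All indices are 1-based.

l=6, r=12, next write slot=7

l=1 r=14: |-19|<=|20| out[14]=400, r--
l=1 r=13: |-19|>|13| out[13]=361, l++
l=2 r=13: |-18|>|13| out[12]=324, l++
l=3 r=13: |-17|>|13| out[11]=289, l++
l=4 r=13: |-16|>|13| out[10]=256, l++
l=5 r=13: |-15|>|13| out[9]=225, l++
l=6 r=13: |-13|<=|13| out[8]=169, r--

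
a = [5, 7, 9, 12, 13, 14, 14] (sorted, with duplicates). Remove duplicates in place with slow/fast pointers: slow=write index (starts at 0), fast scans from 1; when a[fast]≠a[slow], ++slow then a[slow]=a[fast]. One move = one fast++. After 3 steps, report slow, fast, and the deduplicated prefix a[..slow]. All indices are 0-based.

slow=0 fast=1: a[fast]=7≠a[slow]=5 write a[1]=7, slow++,fast++
slow=1 fast=2: a[fast]=9≠a[slow]=7 write a[2]=9, slow++,fast++
slow=2 fast=3: a[fast]=12≠a[slow]=9 write a[3]=12, slow++,fast++

slow=3, fast=4, prefix=[5, 7, 9, 12]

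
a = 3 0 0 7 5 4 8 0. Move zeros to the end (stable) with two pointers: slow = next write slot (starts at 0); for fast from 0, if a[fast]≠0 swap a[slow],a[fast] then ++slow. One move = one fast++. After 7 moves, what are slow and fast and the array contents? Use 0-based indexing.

slow=5, fast=7, a=[3, 7, 5, 4, 8, 0, 0, 0]

slow=0 fast=0: a[fast]=3≠0 swap→a[0]=3, slow++,fast++
slow=1 fast=1: a[fast]=0, fast++
slow=1 fast=2: a[fast]=0, fast++
slow=1 fast=3: a[fast]=7≠0 swap→a[1]=7, slow++,fast++
slow=2 fast=4: a[fast]=5≠0 swap→a[2]=5, slow++,fast++
slow=3 fast=5: a[fast]=4≠0 swap→a[3]=4, slow++,fast++
slow=4 fast=6: a[fast]=8≠0 swap→a[4]=8, slow++,fast++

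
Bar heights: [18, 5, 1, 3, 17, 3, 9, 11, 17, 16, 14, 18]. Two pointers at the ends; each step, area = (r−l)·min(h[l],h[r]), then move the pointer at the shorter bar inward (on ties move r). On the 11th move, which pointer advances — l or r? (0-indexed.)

[0,11] min(18,18)*11=198 best=198 * → r--
[0,10] min(18,14)*10=140 best=198 → r--
[0,9] min(18,16)*9=144 best=198 → r--
[0,8] min(18,17)*8=136 best=198 → r--
[0,7] min(18,11)*7=77 best=198 → r--
[0,6] min(18,9)*6=54 best=198 → r--
[0,5] min(18,3)*5=15 best=198 → r--
[0,4] min(18,17)*4=68 best=198 → r--
[0,3] min(18,3)*3=9 best=198 → r--
[0,2] min(18,1)*2=2 best=198 → r--
[0,1] min(18,5)*1=5 best=198 → r--

r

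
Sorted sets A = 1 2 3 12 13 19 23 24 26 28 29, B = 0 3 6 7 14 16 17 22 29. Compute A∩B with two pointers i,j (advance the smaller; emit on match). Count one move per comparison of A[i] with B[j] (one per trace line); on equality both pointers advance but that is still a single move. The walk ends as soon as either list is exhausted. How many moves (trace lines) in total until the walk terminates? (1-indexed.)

18 moves

i=1 j=1: 1>0, j++
i=1 j=2: 1<3, i++
i=2 j=2: 2<3, i++
i=3 j=2: 3==3 emit, i++,j++
i=4 j=3: 12>6, j++
i=4 j=4: 12>7, j++
i=4 j=5: 12<14, i++
i=5 j=5: 13<14, i++
i=6 j=5: 19>14, j++
i=6 j=6: 19>16, j++
i=6 j=7: 19>17, j++
i=6 j=8: 19<22, i++
i=7 j=8: 23>22, j++
i=7 j=9: 23<29, i++
i=8 j=9: 24<29, i++
i=9 j=9: 26<29, i++
i=10 j=9: 28<29, i++
i=11 j=9: 29==29 emit, i++,j++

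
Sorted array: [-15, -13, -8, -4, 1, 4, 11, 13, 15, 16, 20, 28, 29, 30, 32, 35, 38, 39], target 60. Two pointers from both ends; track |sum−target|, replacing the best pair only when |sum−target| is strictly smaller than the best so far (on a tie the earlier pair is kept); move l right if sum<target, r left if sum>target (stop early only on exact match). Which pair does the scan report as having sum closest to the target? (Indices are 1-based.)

pair (28, 32) with sum 60 (|Δ|=0)

l=1 r=18: -15+39=24 d=36 *, l++
l=2 r=18: -13+39=26 d=34 *, l++
l=3 r=18: -8+39=31 d=29 *, l++
l=4 r=18: -4+39=35 d=25 *, l++
l=5 r=18: 1+39=40 d=20 *, l++
l=6 r=18: 4+39=43 d=17 *, l++
l=7 r=18: 11+39=50 d=10 *, l++
l=8 r=18: 13+39=52 d=8 *, l++
l=9 r=18: 15+39=54 d=6 *, l++
l=10 r=18: 16+39=55 d=5 *, l++
l=11 r=18: 20+39=59 d=1 *, l++
l=12 r=18: 28+39=67 d=7, r--
l=12 r=17: 28+38=66 d=6, r--
l=12 r=16: 28+35=63 d=3, r--
l=12 r=15: 28+32=60 d=0 *, stop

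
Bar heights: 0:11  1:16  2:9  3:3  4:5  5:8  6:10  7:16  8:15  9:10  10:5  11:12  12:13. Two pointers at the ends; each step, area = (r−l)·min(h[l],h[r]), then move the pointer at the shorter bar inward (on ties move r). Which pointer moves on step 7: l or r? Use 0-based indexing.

r

l=0 r=12: min(11,13)*12=132 best=132 *, l++
l=1 r=12: min(16,13)*11=143 best=143 *, r--
l=1 r=11: min(16,12)*10=120 best=143, r--
l=1 r=10: min(16,5)*9=45 best=143, r--
l=1 r=9: min(16,10)*8=80 best=143, r--
l=1 r=8: min(16,15)*7=105 best=143, r--
l=1 r=7: min(16,16)*6=96 best=143, r--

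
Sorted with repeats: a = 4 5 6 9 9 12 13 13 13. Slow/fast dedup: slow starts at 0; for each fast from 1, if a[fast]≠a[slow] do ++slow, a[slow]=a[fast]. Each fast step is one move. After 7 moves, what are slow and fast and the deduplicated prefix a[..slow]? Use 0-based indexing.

(s=0,f=1) a[fast]=5≠a[slow]=4 write a[1]=5 → slow++,fast++
(s=1,f=2) a[fast]=6≠a[slow]=5 write a[2]=6 → slow++,fast++
(s=2,f=3) a[fast]=9≠a[slow]=6 write a[3]=9 → slow++,fast++
(s=3,f=4) a[fast]=9=a[slow] dup → fast++
(s=3,f=5) a[fast]=12≠a[slow]=9 write a[4]=12 → slow++,fast++
(s=4,f=6) a[fast]=13≠a[slow]=12 write a[5]=13 → slow++,fast++
(s=5,f=7) a[fast]=13=a[slow] dup → fast++

slow=5, fast=8, prefix=[4, 5, 6, 9, 12, 13]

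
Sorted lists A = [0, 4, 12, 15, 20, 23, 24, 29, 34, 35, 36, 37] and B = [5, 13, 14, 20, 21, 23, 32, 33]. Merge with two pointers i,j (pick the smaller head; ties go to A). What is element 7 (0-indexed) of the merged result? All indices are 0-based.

[i=0,j=0] A[i]=0<=B[j]=5 take 0 → i++
[i=1,j=0] A[i]=4<=B[j]=5 take 4 → i++
[i=2,j=0] A[i]=12>B[j]=5 take 5 → j++
[i=2,j=1] A[i]=12<=B[j]=13 take 12 → i++
[i=3,j=1] A[i]=15>B[j]=13 take 13 → j++
[i=3,j=2] A[i]=15>B[j]=14 take 14 → j++
[i=3,j=3] A[i]=15<=B[j]=20 take 15 → i++
[i=4,j=3] A[i]=20<=B[j]=20 take 20 → i++
[i=5,j=3] A[i]=23>B[j]=20 take 20 → j++
[i=5,j=4] A[i]=23>B[j]=21 take 21 → j++
[i=5,j=5] A[i]=23<=B[j]=23 take 23 → i++
[i=6,j=5] A[i]=24>B[j]=23 take 23 → j++
[i=6,j=6] A[i]=24<=B[j]=32 take 24 → i++
[i=7,j=6] A[i]=29<=B[j]=32 take 29 → i++
[i=8,j=6] A[i]=34>B[j]=32 take 32 → j++
[i=8,j=7] A[i]=34>B[j]=33 take 33 → j++
[i=8,j=8] B done, take A[i]=34 → i++
[i=9,j=8] B done, take A[i]=35 → i++
[i=10,j=8] B done, take A[i]=36 → i++
[i=11,j=8] B done, take A[i]=37 → i++

merged[7] = 20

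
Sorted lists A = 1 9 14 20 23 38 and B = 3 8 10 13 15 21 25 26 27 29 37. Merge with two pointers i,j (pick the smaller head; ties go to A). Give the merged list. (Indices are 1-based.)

[1, 3, 8, 9, 10, 13, 14, 15, 20, 21, 23, 25, 26, 27, 29, 37, 38]

[i=1,j=1] A[i]=1<=B[j]=3 take 1 → i++
[i=2,j=1] A[i]=9>B[j]=3 take 3 → j++
[i=2,j=2] A[i]=9>B[j]=8 take 8 → j++
[i=2,j=3] A[i]=9<=B[j]=10 take 9 → i++
[i=3,j=3] A[i]=14>B[j]=10 take 10 → j++
[i=3,j=4] A[i]=14>B[j]=13 take 13 → j++
[i=3,j=5] A[i]=14<=B[j]=15 take 14 → i++
[i=4,j=5] A[i]=20>B[j]=15 take 15 → j++
[i=4,j=6] A[i]=20<=B[j]=21 take 20 → i++
[i=5,j=6] A[i]=23>B[j]=21 take 21 → j++
[i=5,j=7] A[i]=23<=B[j]=25 take 23 → i++
[i=6,j=7] A[i]=38>B[j]=25 take 25 → j++
[i=6,j=8] A[i]=38>B[j]=26 take 26 → j++
[i=6,j=9] A[i]=38>B[j]=27 take 27 → j++
[i=6,j=10] A[i]=38>B[j]=29 take 29 → j++
[i=6,j=11] A[i]=38>B[j]=37 take 37 → j++
[i=6,j=12] B done, take A[i]=38 → i++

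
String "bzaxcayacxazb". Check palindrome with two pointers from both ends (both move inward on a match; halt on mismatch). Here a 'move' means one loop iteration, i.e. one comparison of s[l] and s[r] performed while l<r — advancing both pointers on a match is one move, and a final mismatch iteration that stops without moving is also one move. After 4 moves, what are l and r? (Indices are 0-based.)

[0,12] 'b'=='b' → l++,r--
[1,11] 'z'=='z' → l++,r--
[2,10] 'a'=='a' → l++,r--
[3,9] 'x'=='x' → l++,r--

l=4, r=8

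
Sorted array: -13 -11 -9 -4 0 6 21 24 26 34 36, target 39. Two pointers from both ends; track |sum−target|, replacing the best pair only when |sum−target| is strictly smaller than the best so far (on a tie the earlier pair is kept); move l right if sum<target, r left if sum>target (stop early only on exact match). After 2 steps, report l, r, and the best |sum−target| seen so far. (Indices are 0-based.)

l=0 r=10: -13+36=23 d=16 *, l++
l=1 r=10: -11+36=25 d=14 *, l++

l=2, r=10, best |Δ|=14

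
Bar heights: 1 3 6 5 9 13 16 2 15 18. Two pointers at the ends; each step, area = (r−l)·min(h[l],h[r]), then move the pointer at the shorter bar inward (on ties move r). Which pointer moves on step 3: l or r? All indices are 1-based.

l

l=1 r=10: min(1,18)*9=9 best=9 *, l++
l=2 r=10: min(3,18)*8=24 best=24 *, l++
l=3 r=10: min(6,18)*7=42 best=42 *, l++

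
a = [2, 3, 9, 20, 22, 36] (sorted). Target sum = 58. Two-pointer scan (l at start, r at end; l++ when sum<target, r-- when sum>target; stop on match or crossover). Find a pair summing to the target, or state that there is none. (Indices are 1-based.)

(22, 36)

l=1 r=6: 2+36=38 <58, l++
l=2 r=6: 3+36=39 <58, l++
l=3 r=6: 9+36=45 <58, l++
l=4 r=6: 20+36=56 <58, l++
l=5 r=6: 22+36=58, found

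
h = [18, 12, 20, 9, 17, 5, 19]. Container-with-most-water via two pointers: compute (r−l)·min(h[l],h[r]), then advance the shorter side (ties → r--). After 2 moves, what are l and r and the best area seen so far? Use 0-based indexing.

l=0 r=6: min(18,19)*6=108 best=108 *, l++
l=1 r=6: min(12,19)*5=60 best=108, l++

l=2, r=6, best area=108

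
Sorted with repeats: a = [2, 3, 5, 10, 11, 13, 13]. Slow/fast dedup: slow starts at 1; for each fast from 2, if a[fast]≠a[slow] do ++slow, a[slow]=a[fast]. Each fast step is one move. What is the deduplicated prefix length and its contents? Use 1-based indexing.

slow=1 fast=2: a[fast]=3≠a[slow]=2 write a[2]=3, slow++,fast++
slow=2 fast=3: a[fast]=5≠a[slow]=3 write a[3]=5, slow++,fast++
slow=3 fast=4: a[fast]=10≠a[slow]=5 write a[4]=10, slow++,fast++
slow=4 fast=5: a[fast]=11≠a[slow]=10 write a[5]=11, slow++,fast++
slow=5 fast=6: a[fast]=13≠a[slow]=11 write a[6]=13, slow++,fast++
slow=6 fast=7: a[fast]=13=a[slow] dup, fast++

length 6; prefix = [2, 3, 5, 10, 11, 13]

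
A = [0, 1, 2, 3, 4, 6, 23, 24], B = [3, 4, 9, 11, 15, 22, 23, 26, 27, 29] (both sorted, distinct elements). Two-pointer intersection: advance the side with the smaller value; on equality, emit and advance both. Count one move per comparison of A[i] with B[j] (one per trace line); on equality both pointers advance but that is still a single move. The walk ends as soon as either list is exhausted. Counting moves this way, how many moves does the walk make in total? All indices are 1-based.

[i=1,j=1] 0<3 → i++
[i=2,j=1] 1<3 → i++
[i=3,j=1] 2<3 → i++
[i=4,j=1] 3==3 emit → i++,j++
[i=5,j=2] 4==4 emit → i++,j++
[i=6,j=3] 6<9 → i++
[i=7,j=3] 23>9 → j++
[i=7,j=4] 23>11 → j++
[i=7,j=5] 23>15 → j++
[i=7,j=6] 23>22 → j++
[i=7,j=7] 23==23 emit → i++,j++
[i=8,j=8] 24<26 → i++

12 moves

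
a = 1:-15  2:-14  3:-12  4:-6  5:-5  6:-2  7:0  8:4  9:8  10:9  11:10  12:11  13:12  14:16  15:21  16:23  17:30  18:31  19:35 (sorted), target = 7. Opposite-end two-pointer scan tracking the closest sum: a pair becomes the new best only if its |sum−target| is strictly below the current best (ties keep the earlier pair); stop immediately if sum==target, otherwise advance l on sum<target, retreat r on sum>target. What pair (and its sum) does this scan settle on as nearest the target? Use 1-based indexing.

pair (-14, 21) with sum 7 (|Δ|=0)

l=1 r=19: -15+35=20 d=13 *, r--
l=1 r=18: -15+31=16 d=9 *, r--
l=1 r=17: -15+30=15 d=8 *, r--
l=1 r=16: -15+23=8 d=1 *, r--
l=1 r=15: -15+21=6 d=1, l++
l=2 r=15: -14+21=7 d=0 *, stop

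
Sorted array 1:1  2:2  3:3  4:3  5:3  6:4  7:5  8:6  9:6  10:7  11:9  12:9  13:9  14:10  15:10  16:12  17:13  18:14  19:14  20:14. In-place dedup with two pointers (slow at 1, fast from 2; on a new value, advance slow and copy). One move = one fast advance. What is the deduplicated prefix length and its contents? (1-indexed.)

(s=1,f=2) a[fast]=2≠a[slow]=1 write a[2]=2 → slow++,fast++
(s=2,f=3) a[fast]=3≠a[slow]=2 write a[3]=3 → slow++,fast++
(s=3,f=4) a[fast]=3=a[slow] dup → fast++
(s=3,f=5) a[fast]=3=a[slow] dup → fast++
(s=3,f=6) a[fast]=4≠a[slow]=3 write a[4]=4 → slow++,fast++
(s=4,f=7) a[fast]=5≠a[slow]=4 write a[5]=5 → slow++,fast++
(s=5,f=8) a[fast]=6≠a[slow]=5 write a[6]=6 → slow++,fast++
(s=6,f=9) a[fast]=6=a[slow] dup → fast++
(s=6,f=10) a[fast]=7≠a[slow]=6 write a[7]=7 → slow++,fast++
(s=7,f=11) a[fast]=9≠a[slow]=7 write a[8]=9 → slow++,fast++
(s=8,f=12) a[fast]=9=a[slow] dup → fast++
(s=8,f=13) a[fast]=9=a[slow] dup → fast++
(s=8,f=14) a[fast]=10≠a[slow]=9 write a[9]=10 → slow++,fast++
(s=9,f=15) a[fast]=10=a[slow] dup → fast++
(s=9,f=16) a[fast]=12≠a[slow]=10 write a[10]=12 → slow++,fast++
(s=10,f=17) a[fast]=13≠a[slow]=12 write a[11]=13 → slow++,fast++
(s=11,f=18) a[fast]=14≠a[slow]=13 write a[12]=14 → slow++,fast++
(s=12,f=19) a[fast]=14=a[slow] dup → fast++
(s=12,f=20) a[fast]=14=a[slow] dup → fast++

length 12; prefix = [1, 2, 3, 4, 5, 6, 7, 9, 10, 12, 13, 14]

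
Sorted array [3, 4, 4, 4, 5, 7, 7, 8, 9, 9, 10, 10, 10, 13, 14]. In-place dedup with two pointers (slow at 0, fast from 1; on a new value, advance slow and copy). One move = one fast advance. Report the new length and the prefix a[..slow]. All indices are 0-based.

length 9; prefix = [3, 4, 5, 7, 8, 9, 10, 13, 14]

(s=0,f=1) a[fast]=4≠a[slow]=3 write a[1]=4 → slow++,fast++
(s=1,f=2) a[fast]=4=a[slow] dup → fast++
(s=1,f=3) a[fast]=4=a[slow] dup → fast++
(s=1,f=4) a[fast]=5≠a[slow]=4 write a[2]=5 → slow++,fast++
(s=2,f=5) a[fast]=7≠a[slow]=5 write a[3]=7 → slow++,fast++
(s=3,f=6) a[fast]=7=a[slow] dup → fast++
(s=3,f=7) a[fast]=8≠a[slow]=7 write a[4]=8 → slow++,fast++
(s=4,f=8) a[fast]=9≠a[slow]=8 write a[5]=9 → slow++,fast++
(s=5,f=9) a[fast]=9=a[slow] dup → fast++
(s=5,f=10) a[fast]=10≠a[slow]=9 write a[6]=10 → slow++,fast++
(s=6,f=11) a[fast]=10=a[slow] dup → fast++
(s=6,f=12) a[fast]=10=a[slow] dup → fast++
(s=6,f=13) a[fast]=13≠a[slow]=10 write a[7]=13 → slow++,fast++
(s=7,f=14) a[fast]=14≠a[slow]=13 write a[8]=14 → slow++,fast++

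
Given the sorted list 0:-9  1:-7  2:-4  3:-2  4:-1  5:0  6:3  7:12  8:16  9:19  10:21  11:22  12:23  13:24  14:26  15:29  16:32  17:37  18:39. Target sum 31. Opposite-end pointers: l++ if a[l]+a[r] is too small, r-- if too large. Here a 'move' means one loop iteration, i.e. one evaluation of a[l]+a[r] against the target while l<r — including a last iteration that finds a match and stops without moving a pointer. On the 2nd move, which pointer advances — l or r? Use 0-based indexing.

r

l=0 r=18: -9+39=30 <31, l++
l=1 r=18: -7+39=32 >31, r--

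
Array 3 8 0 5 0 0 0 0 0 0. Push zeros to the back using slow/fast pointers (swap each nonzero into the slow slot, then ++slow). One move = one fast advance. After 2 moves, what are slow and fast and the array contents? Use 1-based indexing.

slow=3, fast=3, a=[3, 8, 0, 5, 0, 0, 0, 0, 0, 0]

slow=1 fast=1: a[fast]=3≠0 swap→a[1]=3, slow++,fast++
slow=2 fast=2: a[fast]=8≠0 swap→a[2]=8, slow++,fast++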